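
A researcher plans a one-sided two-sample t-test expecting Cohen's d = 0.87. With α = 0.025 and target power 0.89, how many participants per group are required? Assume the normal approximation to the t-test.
n = 27 per group

Sample size formula (two-sample t-test, normal approximation):
n = 2 · ((z_α + z_β) / d)²

z_α = 1.960 (for α = 0.025, one-sided)
z_β = 1.227 (for power = 0.89)
d = 0.87

n = 2 · ((1.960 + 1.227) / 0.87)²
n = 2 · (3.663)²
n ≈ 26.84
Round up to the next whole number: n = 27 per group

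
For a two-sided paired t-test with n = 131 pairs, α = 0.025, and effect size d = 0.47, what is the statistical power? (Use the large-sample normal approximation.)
Power ≈ 1.00

Power calculation (paired t-test, normal approximation):
z_β = d · √n - z_{α/2}
z_β = 0.47 · √131 - 2.241
z_β = 0.47 · 11.446 - 2.241
z_β = 3.138

Power = Φ(z_β) = Φ(3.138) ≈ 0.999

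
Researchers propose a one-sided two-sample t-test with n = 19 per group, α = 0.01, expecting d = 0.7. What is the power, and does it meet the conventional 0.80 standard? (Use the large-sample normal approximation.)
Power ≈ 0.43; the study is underpowered (power < 0.80)

Power calculation (two-sample t-test, normal approximation):
z_β = d · √(n/2) - z_α
z_β = 0.7 · √(19/2) - 2.326
z_β = 0.7 · 3.082 - 2.326
z_β = -0.169

Power = Φ(z_β) = Φ(-0.169) ≈ 0.433

Effect size d = 0.7 is medium by Cohen's convention (0.2/0.5/0.8).

Threshold: power ≥ 0.80 is conventionally adequate.
Power ≈ 0.43 → the study is underpowered (power < 0.80).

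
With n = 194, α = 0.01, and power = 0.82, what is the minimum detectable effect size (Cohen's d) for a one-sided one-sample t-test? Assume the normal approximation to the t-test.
d ≈ 0.23

Minimum detectable effect (one-sample t-test, normal approximation):
d = (z_α + z_β) / √n
d = (2.326 + 0.915) / √194
d = 3.242 / 13.928
d ≈ 0.23

By Cohen's convention (0.2 small / 0.5 medium / 0.8 large): small effect.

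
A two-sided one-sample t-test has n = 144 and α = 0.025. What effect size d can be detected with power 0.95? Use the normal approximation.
d ≈ 0.32

Minimum detectable effect (one-sample t-test, normal approximation):
d = (z_{α/2} + z_β) / √n
d = (2.241 + 1.645) / √144
d = 3.886 / 12.000
d ≈ 0.32

By Cohen's convention (0.2 small / 0.5 medium / 0.8 large): small effect.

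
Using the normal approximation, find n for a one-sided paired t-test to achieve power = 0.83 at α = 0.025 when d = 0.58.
n = 26 pairs

Sample size formula (paired t-test, normal approximation):
n = ((z_α + z_β) / d)²

z_α = 1.960 (for α = 0.025, one-sided)
z_β = 0.954 (for power = 0.83)
d = 0.58

n = ((1.960 + 0.954) / 0.58)²
n = (5.024)²
n ≈ 25.24
Round up to the next whole number: n = 26 pairs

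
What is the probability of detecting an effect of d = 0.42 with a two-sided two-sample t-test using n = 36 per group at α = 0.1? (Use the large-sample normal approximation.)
Power ≈ 0.55

Power calculation (two-sample t-test, normal approximation):
z_β = d · √(n/2) - z_{α/2}
z_β = 0.42 · √(36/2) - 1.645
z_β = 0.42 · 4.243 - 1.645
z_β = 0.137

Power = Φ(z_β) = Φ(0.137) ≈ 0.555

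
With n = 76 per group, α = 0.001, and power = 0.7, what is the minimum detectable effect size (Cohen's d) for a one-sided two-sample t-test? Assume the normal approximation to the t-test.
d ≈ 0.59

Minimum detectable effect (two-sample t-test, normal approximation):
d = (z_α + z_β) / √(n/2)
d = (3.090 + 0.524) / √(76/2)
d = 3.615 / 6.164
d ≈ 0.59

By Cohen's convention (0.2 small / 0.5 medium / 0.8 large): medium effect.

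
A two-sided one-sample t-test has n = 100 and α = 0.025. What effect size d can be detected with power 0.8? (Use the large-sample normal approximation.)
d ≈ 0.31

Minimum detectable effect (one-sample t-test, normal approximation):
d = (z_{α/2} + z_β) / √n
d = (2.241 + 0.842) / √100
d = 3.083 / 10.000
d ≈ 0.31

By Cohen's convention (0.2 small / 0.5 medium / 0.8 large): small effect.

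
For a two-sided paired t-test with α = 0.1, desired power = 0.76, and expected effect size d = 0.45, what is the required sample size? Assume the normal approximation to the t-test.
n = 28 pairs

Sample size formula (paired t-test, normal approximation):
n = ((z_{α/2} + z_β) / d)²

z_{α/2} = 1.645 (for α = 0.1, two-sided)
z_β = 0.706 (for power = 0.76)
d = 0.45

n = ((1.645 + 0.706) / 0.45)²
n = (5.224)²
n ≈ 27.29
Round up to the next whole number: n = 28 pairs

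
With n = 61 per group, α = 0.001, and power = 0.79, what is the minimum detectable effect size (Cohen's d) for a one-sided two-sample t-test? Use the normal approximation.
d ≈ 0.71

Minimum detectable effect (two-sample t-test, normal approximation):
d = (z_α + z_β) / √(n/2)
d = (3.090 + 0.806) / √(61/2)
d = 3.897 / 5.523
d ≈ 0.71

By Cohen's convention (0.2 small / 0.5 medium / 0.8 large): medium effect.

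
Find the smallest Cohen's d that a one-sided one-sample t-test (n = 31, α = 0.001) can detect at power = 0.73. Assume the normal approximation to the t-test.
d ≈ 0.67

Minimum detectable effect (one-sample t-test, normal approximation):
d = (z_α + z_β) / √n
d = (3.090 + 0.613) / √31
d = 3.703 / 5.568
d ≈ 0.67

By Cohen's convention (0.2 small / 0.5 medium / 0.8 large): medium effect.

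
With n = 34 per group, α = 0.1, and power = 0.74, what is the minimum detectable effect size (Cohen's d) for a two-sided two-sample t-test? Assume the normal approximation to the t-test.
d ≈ 0.55

Minimum detectable effect (two-sample t-test, normal approximation):
d = (z_{α/2} + z_β) / √(n/2)
d = (1.645 + 0.643) / √(34/2)
d = 2.288 / 4.123
d ≈ 0.55

By Cohen's convention (0.2 small / 0.5 medium / 0.8 large): medium effect.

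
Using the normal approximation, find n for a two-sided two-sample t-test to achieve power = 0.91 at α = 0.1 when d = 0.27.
n = 245 per group

Sample size formula (two-sample t-test, normal approximation):
n = 2 · ((z_{α/2} + z_β) / d)²

z_{α/2} = 1.645 (for α = 0.1, two-sided)
z_β = 1.341 (for power = 0.91)
d = 0.27

n = 2 · ((1.645 + 1.341) / 0.27)²
n = 2 · (11.059)²
n ≈ 244.60
Round up to the next whole number: n = 245 per group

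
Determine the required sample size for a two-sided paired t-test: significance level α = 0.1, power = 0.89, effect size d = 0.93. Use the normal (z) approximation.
n = 10 pairs

Sample size formula (paired t-test, normal approximation):
n = ((z_{α/2} + z_β) / d)²

z_{α/2} = 1.645 (for α = 0.1, two-sided)
z_β = 1.227 (for power = 0.89)
d = 0.93

n = ((1.645 + 1.227) / 0.93)²
n = (3.088)²
n ≈ 9.54
Round up to the next whole number: n = 10 pairs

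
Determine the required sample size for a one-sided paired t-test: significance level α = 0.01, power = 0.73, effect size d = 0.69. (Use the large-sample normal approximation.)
n = 19 pairs

Sample size formula (paired t-test, normal approximation):
n = ((z_α + z_β) / d)²

z_α = 2.326 (for α = 0.01, one-sided)
z_β = 0.613 (for power = 0.73)
d = 0.69

n = ((2.326 + 0.613) / 0.69)²
n = (4.259)²
n ≈ 18.14
Round up to the next whole number: n = 19 pairs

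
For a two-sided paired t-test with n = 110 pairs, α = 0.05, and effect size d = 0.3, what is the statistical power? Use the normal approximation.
Power ≈ 0.88

Power calculation (paired t-test, normal approximation):
z_β = d · √n - z_{α/2}
z_β = 0.3 · √110 - 1.960
z_β = 0.3 · 10.488 - 1.960
z_β = 1.186

Power = Φ(z_β) = Φ(1.186) ≈ 0.882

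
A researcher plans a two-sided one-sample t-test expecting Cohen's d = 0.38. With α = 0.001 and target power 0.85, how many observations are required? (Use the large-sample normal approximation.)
n = 130

Sample size formula (one-sample t-test, normal approximation):
n = ((z_{α/2} + z_β) / d)²

z_{α/2} = 3.291 (for α = 0.001, two-sided)
z_β = 1.036 (for power = 0.85)
d = 0.38

n = ((3.291 + 1.036) / 0.38)²
n = (11.387)²
n ≈ 129.66
Round up to the next whole number: n = 130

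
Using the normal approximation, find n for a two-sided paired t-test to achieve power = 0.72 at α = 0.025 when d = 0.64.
n = 20 pairs

Sample size formula (paired t-test, normal approximation):
n = ((z_{α/2} + z_β) / d)²

z_{α/2} = 2.241 (for α = 0.025, two-sided)
z_β = 0.583 (for power = 0.72)
d = 0.64

n = ((2.241 + 0.583) / 0.64)²
n = (4.413)²
n ≈ 19.47
Round up to the next whole number: n = 20 pairs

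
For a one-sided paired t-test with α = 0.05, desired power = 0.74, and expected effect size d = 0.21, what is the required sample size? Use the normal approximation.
n = 119 pairs

Sample size formula (paired t-test, normal approximation):
n = ((z_α + z_β) / d)²

z_α = 1.645 (for α = 0.05, one-sided)
z_β = 0.643 (for power = 0.74)
d = 0.21

n = ((1.645 + 0.643) / 0.21)²
n = (10.895)²
n ≈ 118.70
Round up to the next whole number: n = 119 pairs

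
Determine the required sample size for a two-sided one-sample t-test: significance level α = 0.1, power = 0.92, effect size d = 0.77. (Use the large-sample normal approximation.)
n = 16

Sample size formula (one-sample t-test, normal approximation):
n = ((z_{α/2} + z_β) / d)²

z_{α/2} = 1.645 (for α = 0.1, two-sided)
z_β = 1.405 (for power = 0.92)
d = 0.77

n = ((1.645 + 1.405) / 0.77)²
n = (3.961)²
n ≈ 15.69
Round up to the next whole number: n = 16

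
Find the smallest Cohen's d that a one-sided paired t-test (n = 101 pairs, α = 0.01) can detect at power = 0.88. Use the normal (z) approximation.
d ≈ 0.35

Minimum detectable effect (paired t-test, normal approximation):
d = (z_α + z_β) / √n
d = (2.326 + 1.175) / √101
d = 3.501 / 10.050
d ≈ 0.35

By Cohen's convention (0.2 small / 0.5 medium / 0.8 large): small effect.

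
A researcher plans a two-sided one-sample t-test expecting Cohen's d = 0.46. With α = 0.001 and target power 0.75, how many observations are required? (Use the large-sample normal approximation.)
n = 75

Sample size formula (one-sample t-test, normal approximation):
n = ((z_{α/2} + z_β) / d)²

z_{α/2} = 3.291 (for α = 0.001, two-sided)
z_β = 0.674 (for power = 0.75)
d = 0.46

n = ((3.291 + 0.674) / 0.46)²
n = (8.620)²
n ≈ 74.30
Round up to the next whole number: n = 75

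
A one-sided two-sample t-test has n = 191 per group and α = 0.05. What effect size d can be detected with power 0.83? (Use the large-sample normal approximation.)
d ≈ 0.27

Minimum detectable effect (two-sample t-test, normal approximation):
d = (z_α + z_β) / √(n/2)
d = (1.645 + 0.954) / √(191/2)
d = 2.599 / 9.772
d ≈ 0.27

By Cohen's convention (0.2 small / 0.5 medium / 0.8 large): small effect.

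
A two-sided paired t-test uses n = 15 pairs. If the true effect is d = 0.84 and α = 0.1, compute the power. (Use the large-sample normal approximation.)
Power ≈ 0.95

Power calculation (paired t-test, normal approximation):
z_β = d · √n - z_{α/2}
z_β = 0.84 · √15 - 1.645
z_β = 0.84 · 3.873 - 1.645
z_β = 1.608

Power = Φ(z_β) = Φ(1.608) ≈ 0.946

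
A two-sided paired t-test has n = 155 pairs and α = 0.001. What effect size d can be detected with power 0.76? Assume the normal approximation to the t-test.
d ≈ 0.32

Minimum detectable effect (paired t-test, normal approximation):
d = (z_{α/2} + z_β) / √n
d = (3.291 + 0.706) / √155
d = 3.997 / 12.450
d ≈ 0.32

By Cohen's convention (0.2 small / 0.5 medium / 0.8 large): small effect.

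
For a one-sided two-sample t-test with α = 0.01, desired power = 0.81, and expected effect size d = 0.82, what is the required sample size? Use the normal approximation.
n = 31 per group

Sample size formula (two-sample t-test, normal approximation):
n = 2 · ((z_α + z_β) / d)²

z_α = 2.326 (for α = 0.01, one-sided)
z_β = 0.878 (for power = 0.81)
d = 0.82

n = 2 · ((2.326 + 0.878) / 0.82)²
n = 2 · (3.907)²
n ≈ 30.53
Round up to the next whole number: n = 31 per group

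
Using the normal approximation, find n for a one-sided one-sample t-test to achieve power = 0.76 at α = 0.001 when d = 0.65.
n = 35

Sample size formula (one-sample t-test, normal approximation):
n = ((z_α + z_β) / d)²

z_α = 3.090 (for α = 0.001, one-sided)
z_β = 0.706 (for power = 0.76)
d = 0.65

n = ((3.090 + 0.706) / 0.65)²
n = (5.840)²
n ≈ 34.11
Round up to the next whole number: n = 35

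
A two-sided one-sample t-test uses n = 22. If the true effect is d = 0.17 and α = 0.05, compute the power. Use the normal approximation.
Power ≈ 0.12

Power calculation (one-sample t-test, normal approximation):
z_β = d · √n - z_{α/2}
z_β = 0.17 · √22 - 1.960
z_β = 0.17 · 4.690 - 1.960
z_β = -1.163

Power = Φ(z_β) = Φ(-1.163) ≈ 0.122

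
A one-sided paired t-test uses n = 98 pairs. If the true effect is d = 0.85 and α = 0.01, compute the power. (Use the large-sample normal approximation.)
Power ≈ 1.00

Power calculation (paired t-test, normal approximation):
z_β = d · √n - z_α
z_β = 0.85 · √98 - 2.326
z_β = 0.85 · 9.899 - 2.326
z_β = 6.088

Power = Φ(z_β) = Φ(6.088) ≈ 1.000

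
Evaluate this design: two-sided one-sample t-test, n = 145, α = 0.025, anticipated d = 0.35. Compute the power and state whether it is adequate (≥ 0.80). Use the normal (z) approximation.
Power ≈ 0.98; the study is adequately powered (power ≥ 0.80)

Power calculation (one-sample t-test, normal approximation):
z_β = d · √n - z_{α/2}
z_β = 0.35 · √145 - 2.241
z_β = 0.35 · 12.042 - 2.241
z_β = 1.973

Power = Φ(z_β) = Φ(1.973) ≈ 0.976

Effect size d = 0.35 is small by Cohen's convention (0.2/0.5/0.8).

Threshold: power ≥ 0.80 is conventionally adequate.
Power ≈ 0.98 → the study is adequately powered (power ≥ 0.80).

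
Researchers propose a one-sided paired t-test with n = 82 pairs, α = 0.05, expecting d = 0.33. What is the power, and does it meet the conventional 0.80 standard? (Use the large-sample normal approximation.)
Power ≈ 0.91; the study is adequately powered (power ≥ 0.80)

Power calculation (paired t-test, normal approximation):
z_β = d · √n - z_α
z_β = 0.33 · √82 - 1.645
z_β = 0.33 · 9.055 - 1.645
z_β = 1.343

Power = Φ(z_β) = Φ(1.343) ≈ 0.910

Effect size d = 0.33 is small by Cohen's convention (0.2/0.5/0.8).

Threshold: power ≥ 0.80 is conventionally adequate.
Power ≈ 0.91 → the study is adequately powered (power ≥ 0.80).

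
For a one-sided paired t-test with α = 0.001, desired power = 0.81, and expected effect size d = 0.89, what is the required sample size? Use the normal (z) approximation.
n = 20 pairs

Sample size formula (paired t-test, normal approximation):
n = ((z_α + z_β) / d)²

z_α = 3.090 (for α = 0.001, one-sided)
z_β = 0.878 (for power = 0.81)
d = 0.89

n = ((3.090 + 0.878) / 0.89)²
n = (4.458)²
n ≈ 19.87
Round up to the next whole number: n = 20 pairs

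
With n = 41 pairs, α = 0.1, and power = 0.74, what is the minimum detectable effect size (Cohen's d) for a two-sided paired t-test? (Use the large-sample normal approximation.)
d ≈ 0.36

Minimum detectable effect (paired t-test, normal approximation):
d = (z_{α/2} + z_β) / √n
d = (1.645 + 0.643) / √41
d = 2.288 / 6.403
d ≈ 0.36

By Cohen's convention (0.2 small / 0.5 medium / 0.8 large): small effect.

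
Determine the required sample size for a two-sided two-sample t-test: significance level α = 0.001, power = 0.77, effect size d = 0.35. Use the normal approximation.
n = 266 per group

Sample size formula (two-sample t-test, normal approximation):
n = 2 · ((z_{α/2} + z_β) / d)²

z_{α/2} = 3.291 (for α = 0.001, two-sided)
z_β = 0.739 (for power = 0.77)
d = 0.35

n = 2 · ((3.291 + 0.739) / 0.35)²
n = 2 · (11.514)²
n ≈ 265.14
Round up to the next whole number: n = 266 per group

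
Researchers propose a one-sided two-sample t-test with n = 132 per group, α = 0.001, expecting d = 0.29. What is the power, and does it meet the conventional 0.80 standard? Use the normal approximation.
Power ≈ 0.23; the study is underpowered (power < 0.80)

Power calculation (two-sample t-test, normal approximation):
z_β = d · √(n/2) - z_α
z_β = 0.29 · √(132/2) - 3.090
z_β = 0.29 · 8.124 - 3.090
z_β = -0.734

Power = Φ(z_β) = Φ(-0.734) ≈ 0.231

Effect size d = 0.29 is small by Cohen's convention (0.2/0.5/0.8).

Threshold: power ≥ 0.80 is conventionally adequate.
Power ≈ 0.23 → the study is underpowered (power < 0.80).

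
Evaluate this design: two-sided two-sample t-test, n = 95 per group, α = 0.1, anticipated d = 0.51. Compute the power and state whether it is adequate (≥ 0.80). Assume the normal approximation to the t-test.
Power ≈ 0.97; the study is adequately powered (power ≥ 0.80)

Power calculation (two-sample t-test, normal approximation):
z_β = d · √(n/2) - z_{α/2}
z_β = 0.51 · √(95/2) - 1.645
z_β = 0.51 · 6.892 - 1.645
z_β = 1.870

Power = Φ(z_β) = Φ(1.870) ≈ 0.969

Effect size d = 0.51 is medium by Cohen's convention (0.2/0.5/0.8).

Threshold: power ≥ 0.80 is conventionally adequate.
Power ≈ 0.97 → the study is adequately powered (power ≥ 0.80).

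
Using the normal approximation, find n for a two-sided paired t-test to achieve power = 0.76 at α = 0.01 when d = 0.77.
n = 19 pairs

Sample size formula (paired t-test, normal approximation):
n = ((z_{α/2} + z_β) / d)²

z_{α/2} = 2.576 (for α = 0.01, two-sided)
z_β = 0.706 (for power = 0.76)
d = 0.77

n = ((2.576 + 0.706) / 0.77)²
n = (4.262)²
n ≈ 18.16
Round up to the next whole number: n = 19 pairs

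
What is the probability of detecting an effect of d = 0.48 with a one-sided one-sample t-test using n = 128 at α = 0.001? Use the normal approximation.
Power ≈ 0.99

Power calculation (one-sample t-test, normal approximation):
z_β = d · √n - z_α
z_β = 0.48 · √128 - 3.090
z_β = 0.48 · 11.314 - 3.090
z_β = 2.340

Power = Φ(z_β) = Φ(2.340) ≈ 0.990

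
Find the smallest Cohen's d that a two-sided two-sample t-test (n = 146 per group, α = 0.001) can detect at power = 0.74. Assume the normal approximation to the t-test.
d ≈ 0.46

Minimum detectable effect (two-sample t-test, normal approximation):
d = (z_{α/2} + z_β) / √(n/2)
d = (3.291 + 0.643) / √(146/2)
d = 3.934 / 8.544
d ≈ 0.46

By Cohen's convention (0.2 small / 0.5 medium / 0.8 large): small effect.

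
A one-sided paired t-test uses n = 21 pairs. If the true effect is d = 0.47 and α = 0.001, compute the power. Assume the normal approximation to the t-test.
Power ≈ 0.17

Power calculation (paired t-test, normal approximation):
z_β = d · √n - z_α
z_β = 0.47 · √21 - 3.090
z_β = 0.47 · 4.583 - 3.090
z_β = -0.936

Power = Φ(z_β) = Φ(-0.936) ≈ 0.175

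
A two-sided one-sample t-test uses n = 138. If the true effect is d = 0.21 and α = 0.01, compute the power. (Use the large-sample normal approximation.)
Power ≈ 0.46

Power calculation (one-sample t-test, normal approximation):
z_β = d · √n - z_{α/2}
z_β = 0.21 · √138 - 2.576
z_β = 0.21 · 11.747 - 2.576
z_β = -0.109

Power = Φ(z_β) = Φ(-0.109) ≈ 0.457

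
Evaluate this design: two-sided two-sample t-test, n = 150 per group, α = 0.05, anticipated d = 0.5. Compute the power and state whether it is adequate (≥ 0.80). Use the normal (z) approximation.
Power ≈ 0.99; the study is adequately powered (power ≥ 0.80)

Power calculation (two-sample t-test, normal approximation):
z_β = d · √(n/2) - z_{α/2}
z_β = 0.5 · √(150/2) - 1.960
z_β = 0.5 · 8.660 - 1.960
z_β = 2.370

Power = Φ(z_β) = Φ(2.370) ≈ 0.991

Effect size d = 0.5 is medium by Cohen's convention (0.2/0.5/0.8).

Threshold: power ≥ 0.80 is conventionally adequate.
Power ≈ 0.99 → the study is adequately powered (power ≥ 0.80).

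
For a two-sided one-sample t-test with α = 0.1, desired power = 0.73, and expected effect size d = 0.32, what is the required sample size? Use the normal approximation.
n = 50

Sample size formula (one-sample t-test, normal approximation):
n = ((z_{α/2} + z_β) / d)²

z_{α/2} = 1.645 (for α = 0.1, two-sided)
z_β = 0.613 (for power = 0.73)
d = 0.32

n = ((1.645 + 0.613) / 0.32)²
n = (7.056)²
n ≈ 49.79
Round up to the next whole number: n = 50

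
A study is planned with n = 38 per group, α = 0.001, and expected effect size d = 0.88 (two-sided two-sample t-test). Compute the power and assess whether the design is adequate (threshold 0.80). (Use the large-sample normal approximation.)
Power ≈ 0.71; the study is underpowered (power < 0.80)

Power calculation (two-sample t-test, normal approximation):
z_β = d · √(n/2) - z_{α/2}
z_β = 0.88 · √(38/2) - 3.291
z_β = 0.88 · 4.359 - 3.291
z_β = 0.545

Power = Φ(z_β) = Φ(0.545) ≈ 0.707

Effect size d = 0.88 is large by Cohen's convention (0.2/0.5/0.8).

Threshold: power ≥ 0.80 is conventionally adequate.
Power ≈ 0.71 → the study is underpowered (power < 0.80).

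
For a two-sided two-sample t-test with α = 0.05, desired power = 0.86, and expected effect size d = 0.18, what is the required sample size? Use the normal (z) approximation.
n = 571 per group

Sample size formula (two-sample t-test, normal approximation):
n = 2 · ((z_{α/2} + z_β) / d)²

z_{α/2} = 1.960 (for α = 0.05, two-sided)
z_β = 1.080 (for power = 0.86)
d = 0.18

n = 2 · ((1.960 + 1.080) / 0.18)²
n = 2 · (16.889)²
n ≈ 570.48
Round up to the next whole number: n = 571 per group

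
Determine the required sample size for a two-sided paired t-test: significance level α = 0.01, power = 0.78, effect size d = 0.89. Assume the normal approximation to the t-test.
n = 15 pairs

Sample size formula (paired t-test, normal approximation):
n = ((z_{α/2} + z_β) / d)²

z_{α/2} = 2.576 (for α = 0.01, two-sided)
z_β = 0.772 (for power = 0.78)
d = 0.89

n = ((2.576 + 0.772) / 0.89)²
n = (3.762)²
n ≈ 14.15
Round up to the next whole number: n = 15 pairs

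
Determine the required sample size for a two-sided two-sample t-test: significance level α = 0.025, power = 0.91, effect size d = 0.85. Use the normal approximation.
n = 36 per group

Sample size formula (two-sample t-test, normal approximation):
n = 2 · ((z_{α/2} + z_β) / d)²

z_{α/2} = 2.241 (for α = 0.025, two-sided)
z_β = 1.341 (for power = 0.91)
d = 0.85

n = 2 · ((2.241 + 1.341) / 0.85)²
n = 2 · (4.214)²
n ≈ 35.52
Round up to the next whole number: n = 36 per group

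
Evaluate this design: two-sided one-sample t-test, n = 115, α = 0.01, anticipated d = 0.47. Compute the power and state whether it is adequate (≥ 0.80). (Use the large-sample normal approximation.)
Power ≈ 0.99; the study is adequately powered (power ≥ 0.80)

Power calculation (one-sample t-test, normal approximation):
z_β = d · √n - z_{α/2}
z_β = 0.47 · √115 - 2.576
z_β = 0.47 · 10.724 - 2.576
z_β = 2.464

Power = Φ(z_β) = Φ(2.464) ≈ 0.993

Effect size d = 0.47 is small by Cohen's convention (0.2/0.5/0.8).

Threshold: power ≥ 0.80 is conventionally adequate.
Power ≈ 0.99 → the study is adequately powered (power ≥ 0.80).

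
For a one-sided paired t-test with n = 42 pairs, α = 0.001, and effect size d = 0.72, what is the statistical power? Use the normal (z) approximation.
Power ≈ 0.94

Power calculation (paired t-test, normal approximation):
z_β = d · √n - z_α
z_β = 0.72 · √42 - 3.090
z_β = 0.72 · 6.481 - 3.090
z_β = 1.576

Power = Φ(z_β) = Φ(1.576) ≈ 0.942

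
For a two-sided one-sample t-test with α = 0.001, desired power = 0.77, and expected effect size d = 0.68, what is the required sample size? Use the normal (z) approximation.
n = 36

Sample size formula (one-sample t-test, normal approximation):
n = ((z_{α/2} + z_β) / d)²

z_{α/2} = 3.291 (for α = 0.001, two-sided)
z_β = 0.739 (for power = 0.77)
d = 0.68

n = ((3.291 + 0.739) / 0.68)²
n = (5.926)²
n ≈ 35.12
Round up to the next whole number: n = 36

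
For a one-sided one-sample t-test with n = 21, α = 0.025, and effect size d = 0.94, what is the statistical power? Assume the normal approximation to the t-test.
Power ≈ 0.99

Power calculation (one-sample t-test, normal approximation):
z_β = d · √n - z_α
z_β = 0.94 · √21 - 1.960
z_β = 0.94 · 4.583 - 1.960
z_β = 2.348

Power = Φ(z_β) = Φ(2.348) ≈ 0.991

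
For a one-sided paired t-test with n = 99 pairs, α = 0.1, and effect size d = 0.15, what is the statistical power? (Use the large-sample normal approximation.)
Power ≈ 0.58

Power calculation (paired t-test, normal approximation):
z_β = d · √n - z_α
z_β = 0.15 · √99 - 1.282
z_β = 0.15 · 9.950 - 1.282
z_β = 0.211

Power = Φ(z_β) = Φ(0.211) ≈ 0.584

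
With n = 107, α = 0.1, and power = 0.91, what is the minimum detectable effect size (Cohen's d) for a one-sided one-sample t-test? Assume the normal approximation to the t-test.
d ≈ 0.25

Minimum detectable effect (one-sample t-test, normal approximation):
d = (z_α + z_β) / √n
d = (1.282 + 1.341) / √107
d = 2.622 / 10.344
d ≈ 0.25

By Cohen's convention (0.2 small / 0.5 medium / 0.8 large): small effect.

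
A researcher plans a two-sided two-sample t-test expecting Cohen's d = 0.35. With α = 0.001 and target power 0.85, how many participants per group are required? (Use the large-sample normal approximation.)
n = 306 per group

Sample size formula (two-sample t-test, normal approximation):
n = 2 · ((z_{α/2} + z_β) / d)²

z_{α/2} = 3.291 (for α = 0.001, two-sided)
z_β = 1.036 (for power = 0.85)
d = 0.35

n = 2 · ((3.291 + 1.036) / 0.35)²
n = 2 · (12.363)²
n ≈ 305.69
Round up to the next whole number: n = 306 per group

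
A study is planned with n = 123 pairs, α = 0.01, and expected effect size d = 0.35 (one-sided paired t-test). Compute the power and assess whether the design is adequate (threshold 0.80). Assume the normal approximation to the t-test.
Power ≈ 0.94; the study is adequately powered (power ≥ 0.80)

Power calculation (paired t-test, normal approximation):
z_β = d · √n - z_α
z_β = 0.35 · √123 - 2.326
z_β = 0.35 · 11.091 - 2.326
z_β = 1.555

Power = Φ(z_β) = Φ(1.555) ≈ 0.940

Effect size d = 0.35 is small by Cohen's convention (0.2/0.5/0.8).

Threshold: power ≥ 0.80 is conventionally adequate.
Power ≈ 0.94 → the study is adequately powered (power ≥ 0.80).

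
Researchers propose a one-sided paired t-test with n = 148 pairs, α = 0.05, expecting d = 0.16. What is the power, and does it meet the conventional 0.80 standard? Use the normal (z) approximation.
Power ≈ 0.62; the study is underpowered (power < 0.80)

Power calculation (paired t-test, normal approximation):
z_β = d · √n - z_α
z_β = 0.16 · √148 - 1.645
z_β = 0.16 · 12.166 - 1.645
z_β = 0.302

Power = Φ(z_β) = Φ(0.302) ≈ 0.619

Effect size d = 0.16 is very small by Cohen's convention (0.2/0.5/0.8).

Threshold: power ≥ 0.80 is conventionally adequate.
Power ≈ 0.62 → the study is underpowered (power < 0.80).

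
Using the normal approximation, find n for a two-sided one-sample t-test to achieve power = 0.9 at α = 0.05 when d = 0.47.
n = 48

Sample size formula (one-sample t-test, normal approximation):
n = ((z_{α/2} + z_β) / d)²

z_{α/2} = 1.960 (for α = 0.05, two-sided)
z_β = 1.282 (for power = 0.9)
d = 0.47

n = ((1.960 + 1.282) / 0.47)²
n = (6.898)²
n ≈ 47.58
Round up to the next whole number: n = 48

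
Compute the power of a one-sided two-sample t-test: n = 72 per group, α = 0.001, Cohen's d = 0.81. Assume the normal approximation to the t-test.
Power ≈ 0.96

Power calculation (two-sample t-test, normal approximation):
z_β = d · √(n/2) - z_α
z_β = 0.81 · √(72/2) - 3.090
z_β = 0.81 · 6.000 - 3.090
z_β = 1.770

Power = Φ(z_β) = Φ(1.770) ≈ 0.962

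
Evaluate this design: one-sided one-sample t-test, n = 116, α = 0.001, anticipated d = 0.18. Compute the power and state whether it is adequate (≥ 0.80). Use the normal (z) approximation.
Power ≈ 0.12; the study is underpowered (power < 0.80)

Power calculation (one-sample t-test, normal approximation):
z_β = d · √n - z_α
z_β = 0.18 · √116 - 3.090
z_β = 0.18 · 10.770 - 3.090
z_β = -1.152

Power = Φ(z_β) = Φ(-1.152) ≈ 0.125

Effect size d = 0.18 is very small by Cohen's convention (0.2/0.5/0.8).

Threshold: power ≥ 0.80 is conventionally adequate.
Power ≈ 0.12 → the study is underpowered (power < 0.80).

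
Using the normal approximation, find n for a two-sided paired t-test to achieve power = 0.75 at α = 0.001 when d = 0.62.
n = 41 pairs

Sample size formula (paired t-test, normal approximation):
n = ((z_{α/2} + z_β) / d)²

z_{α/2} = 3.291 (for α = 0.001, two-sided)
z_β = 0.674 (for power = 0.75)
d = 0.62

n = ((3.291 + 0.674) / 0.62)²
n = (6.395)²
n ≈ 40.90
Round up to the next whole number: n = 41 pairs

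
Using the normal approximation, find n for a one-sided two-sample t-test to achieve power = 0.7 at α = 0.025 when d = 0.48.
n = 54 per group

Sample size formula (two-sample t-test, normal approximation):
n = 2 · ((z_α + z_β) / d)²

z_α = 1.960 (for α = 0.025, one-sided)
z_β = 0.524 (for power = 0.7)
d = 0.48

n = 2 · ((1.960 + 0.524) / 0.48)²
n = 2 · (5.175)²
n ≈ 53.56
Round up to the next whole number: n = 54 per group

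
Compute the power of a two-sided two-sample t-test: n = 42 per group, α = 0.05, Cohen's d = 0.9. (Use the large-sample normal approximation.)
Power ≈ 0.98

Power calculation (two-sample t-test, normal approximation):
z_β = d · √(n/2) - z_{α/2}
z_β = 0.9 · √(42/2) - 1.960
z_β = 0.9 · 4.583 - 1.960
z_β = 2.164

Power = Φ(z_β) = Φ(2.164) ≈ 0.985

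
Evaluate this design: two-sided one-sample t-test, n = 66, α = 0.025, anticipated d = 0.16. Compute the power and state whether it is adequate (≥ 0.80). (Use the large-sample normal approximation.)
Power ≈ 0.17; the study is underpowered (power < 0.80)

Power calculation (one-sample t-test, normal approximation):
z_β = d · √n - z_{α/2}
z_β = 0.16 · √66 - 2.241
z_β = 0.16 · 8.124 - 2.241
z_β = -0.942

Power = Φ(z_β) = Φ(-0.942) ≈ 0.173

Effect size d = 0.16 is very small by Cohen's convention (0.2/0.5/0.8).

Threshold: power ≥ 0.80 is conventionally adequate.
Power ≈ 0.17 → the study is underpowered (power < 0.80).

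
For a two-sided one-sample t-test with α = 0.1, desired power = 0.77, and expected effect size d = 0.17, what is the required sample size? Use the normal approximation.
n = 197

Sample size formula (one-sample t-test, normal approximation):
n = ((z_{α/2} + z_β) / d)²

z_{α/2} = 1.645 (for α = 0.1, two-sided)
z_β = 0.739 (for power = 0.77)
d = 0.17

n = ((1.645 + 0.739) / 0.17)²
n = (14.024)²
n ≈ 196.67
Round up to the next whole number: n = 197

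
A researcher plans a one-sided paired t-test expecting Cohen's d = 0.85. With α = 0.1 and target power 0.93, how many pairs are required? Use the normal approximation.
n = 11 pairs

Sample size formula (paired t-test, normal approximation):
n = ((z_α + z_β) / d)²

z_α = 1.282 (for α = 0.1, one-sided)
z_β = 1.476 (for power = 0.93)
d = 0.85

n = ((1.282 + 1.476) / 0.85)²
n = (3.245)²
n ≈ 10.53
Round up to the next whole number: n = 11 pairs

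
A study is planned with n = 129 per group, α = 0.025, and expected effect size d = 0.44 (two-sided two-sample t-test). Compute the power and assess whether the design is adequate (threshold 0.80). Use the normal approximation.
Power ≈ 0.90; the study is adequately powered (power ≥ 0.80)

Power calculation (two-sample t-test, normal approximation):
z_β = d · √(n/2) - z_{α/2}
z_β = 0.44 · √(129/2) - 2.241
z_β = 0.44 · 8.031 - 2.241
z_β = 1.292

Power = Φ(z_β) = Φ(1.292) ≈ 0.902

Effect size d = 0.44 is small by Cohen's convention (0.2/0.5/0.8).

Threshold: power ≥ 0.80 is conventionally adequate.
Power ≈ 0.90 → the study is adequately powered (power ≥ 0.80).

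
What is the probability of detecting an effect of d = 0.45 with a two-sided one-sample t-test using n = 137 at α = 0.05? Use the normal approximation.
Power ≈ 1.00

Power calculation (one-sample t-test, normal approximation):
z_β = d · √n - z_{α/2}
z_β = 0.45 · √137 - 1.960
z_β = 0.45 · 11.705 - 1.960
z_β = 3.307

Power = Φ(z_β) = Φ(3.307) ≈ 1.000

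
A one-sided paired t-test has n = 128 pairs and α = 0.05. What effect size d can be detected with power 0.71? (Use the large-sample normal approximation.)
d ≈ 0.19

Minimum detectable effect (paired t-test, normal approximation):
d = (z_α + z_β) / √n
d = (1.645 + 0.553) / √128
d = 2.198 / 11.314
d ≈ 0.19

By Cohen's convention (0.2 small / 0.5 medium / 0.8 large): very small effect.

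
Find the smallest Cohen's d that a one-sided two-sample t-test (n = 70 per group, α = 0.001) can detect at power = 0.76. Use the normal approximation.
d ≈ 0.64

Minimum detectable effect (two-sample t-test, normal approximation):
d = (z_α + z_β) / √(n/2)
d = (3.090 + 0.706) / √(70/2)
d = 3.797 / 5.916
d ≈ 0.64

By Cohen's convention (0.2 small / 0.5 medium / 0.8 large): medium effect.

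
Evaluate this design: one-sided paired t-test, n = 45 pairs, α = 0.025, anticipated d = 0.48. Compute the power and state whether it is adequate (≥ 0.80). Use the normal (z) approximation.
Power ≈ 0.90; the study is adequately powered (power ≥ 0.80)

Power calculation (paired t-test, normal approximation):
z_β = d · √n - z_α
z_β = 0.48 · √45 - 1.960
z_β = 0.48 · 6.708 - 1.960
z_β = 1.260

Power = Φ(z_β) = Φ(1.260) ≈ 0.896

Effect size d = 0.48 is small by Cohen's convention (0.2/0.5/0.8).

Threshold: power ≥ 0.80 is conventionally adequate.
Power ≈ 0.90 → the study is adequately powered (power ≥ 0.80).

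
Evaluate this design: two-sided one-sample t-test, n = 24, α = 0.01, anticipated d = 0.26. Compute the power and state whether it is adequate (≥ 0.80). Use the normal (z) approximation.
Power ≈ 0.10; the study is underpowered (power < 0.80)

Power calculation (one-sample t-test, normal approximation):
z_β = d · √n - z_{α/2}
z_β = 0.26 · √24 - 2.576
z_β = 0.26 · 4.899 - 2.576
z_β = -1.302

Power = Φ(z_β) = Φ(-1.302) ≈ 0.096

Effect size d = 0.26 is small by Cohen's convention (0.2/0.5/0.8).

Threshold: power ≥ 0.80 is conventionally adequate.
Power ≈ 0.10 → the study is underpowered (power < 0.80).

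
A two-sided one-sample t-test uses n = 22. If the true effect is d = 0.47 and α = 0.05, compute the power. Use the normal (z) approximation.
Power ≈ 0.60

Power calculation (one-sample t-test, normal approximation):
z_β = d · √n - z_{α/2}
z_β = 0.47 · √22 - 1.960
z_β = 0.47 · 4.690 - 1.960
z_β = 0.245

Power = Φ(z_β) = Φ(0.245) ≈ 0.597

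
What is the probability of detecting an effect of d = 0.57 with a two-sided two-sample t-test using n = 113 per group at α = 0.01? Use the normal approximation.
Power ≈ 0.96

Power calculation (two-sample t-test, normal approximation):
z_β = d · √(n/2) - z_{α/2}
z_β = 0.57 · √(113/2) - 2.576
z_β = 0.57 · 7.517 - 2.576
z_β = 1.709

Power = Φ(z_β) = Φ(1.709) ≈ 0.956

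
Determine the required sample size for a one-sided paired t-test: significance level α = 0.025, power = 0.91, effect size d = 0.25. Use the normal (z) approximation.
n = 175 pairs

Sample size formula (paired t-test, normal approximation):
n = ((z_α + z_β) / d)²

z_α = 1.960 (for α = 0.025, one-sided)
z_β = 1.341 (for power = 0.91)
d = 0.25

n = ((1.960 + 1.341) / 0.25)²
n = (13.204)²
n ≈ 174.35
Round up to the next whole number: n = 175 pairs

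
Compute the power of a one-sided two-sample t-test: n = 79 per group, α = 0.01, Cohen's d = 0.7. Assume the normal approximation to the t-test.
Power ≈ 0.98

Power calculation (two-sample t-test, normal approximation):
z_β = d · √(n/2) - z_α
z_β = 0.7 · √(79/2) - 2.326
z_β = 0.7 · 6.285 - 2.326
z_β = 2.073

Power = Φ(z_β) = Φ(2.073) ≈ 0.981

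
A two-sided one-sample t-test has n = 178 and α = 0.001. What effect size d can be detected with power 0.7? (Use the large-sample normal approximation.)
d ≈ 0.29

Minimum detectable effect (one-sample t-test, normal approximation):
d = (z_{α/2} + z_β) / √n
d = (3.291 + 0.524) / √178
d = 3.815 / 13.342
d ≈ 0.29

By Cohen's convention (0.2 small / 0.5 medium / 0.8 large): small effect.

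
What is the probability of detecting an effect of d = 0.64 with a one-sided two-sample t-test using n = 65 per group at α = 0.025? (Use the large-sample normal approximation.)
Power ≈ 0.95

Power calculation (two-sample t-test, normal approximation):
z_β = d · √(n/2) - z_α
z_β = 0.64 · √(65/2) - 1.960
z_β = 0.64 · 5.701 - 1.960
z_β = 1.689

Power = Φ(z_β) = Φ(1.689) ≈ 0.954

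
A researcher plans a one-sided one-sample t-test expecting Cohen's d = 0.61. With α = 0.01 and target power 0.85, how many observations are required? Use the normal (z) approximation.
n = 31

Sample size formula (one-sample t-test, normal approximation):
n = ((z_α + z_β) / d)²

z_α = 2.326 (for α = 0.01, one-sided)
z_β = 1.036 (for power = 0.85)
d = 0.61

n = ((2.326 + 1.036) / 0.61)²
n = (5.511)²
n ≈ 30.37
Round up to the next whole number: n = 31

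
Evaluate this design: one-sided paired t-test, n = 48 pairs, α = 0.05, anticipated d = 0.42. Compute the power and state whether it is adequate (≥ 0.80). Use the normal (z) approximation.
Power ≈ 0.90; the study is adequately powered (power ≥ 0.80)

Power calculation (paired t-test, normal approximation):
z_β = d · √n - z_α
z_β = 0.42 · √48 - 1.645
z_β = 0.42 · 6.928 - 1.645
z_β = 1.265

Power = Φ(z_β) = Φ(1.265) ≈ 0.897

Effect size d = 0.42 is small by Cohen's convention (0.2/0.5/0.8).

Threshold: power ≥ 0.80 is conventionally adequate.
Power ≈ 0.90 → the study is adequately powered (power ≥ 0.80).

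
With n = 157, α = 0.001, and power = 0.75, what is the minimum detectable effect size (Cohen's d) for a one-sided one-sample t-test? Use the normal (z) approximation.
d ≈ 0.30

Minimum detectable effect (one-sample t-test, normal approximation):
d = (z_α + z_β) / √n
d = (3.090 + 0.674) / √157
d = 3.765 / 12.530
d ≈ 0.30

By Cohen's convention (0.2 small / 0.5 medium / 0.8 large): small effect.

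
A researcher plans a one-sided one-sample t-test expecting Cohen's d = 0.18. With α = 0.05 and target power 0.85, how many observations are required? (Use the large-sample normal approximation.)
n = 222

Sample size formula (one-sample t-test, normal approximation):
n = ((z_α + z_β) / d)²

z_α = 1.645 (for α = 0.05, one-sided)
z_β = 1.036 (for power = 0.85)
d = 0.18

n = ((1.645 + 1.036) / 0.18)²
n = (14.894)²
n ≈ 221.83
Round up to the next whole number: n = 222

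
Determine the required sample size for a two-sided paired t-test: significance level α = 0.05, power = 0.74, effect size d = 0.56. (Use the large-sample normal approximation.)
n = 22 pairs

Sample size formula (paired t-test, normal approximation):
n = ((z_{α/2} + z_β) / d)²

z_{α/2} = 1.960 (for α = 0.05, two-sided)
z_β = 0.643 (for power = 0.74)
d = 0.56

n = ((1.960 + 0.643) / 0.56)²
n = (4.648)²
n ≈ 21.60
Round up to the next whole number: n = 22 pairs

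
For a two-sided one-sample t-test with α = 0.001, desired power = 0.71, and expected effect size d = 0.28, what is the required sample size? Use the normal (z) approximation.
n = 189

Sample size formula (one-sample t-test, normal approximation):
n = ((z_{α/2} + z_β) / d)²

z_{α/2} = 3.291 (for α = 0.001, two-sided)
z_β = 0.553 (for power = 0.71)
d = 0.28

n = ((3.291 + 0.553) / 0.28)²
n = (13.729)²
n ≈ 188.49
Round up to the next whole number: n = 189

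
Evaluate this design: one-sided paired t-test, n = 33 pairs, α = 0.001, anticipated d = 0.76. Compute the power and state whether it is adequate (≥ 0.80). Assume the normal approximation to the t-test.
Power ≈ 0.90; the study is adequately powered (power ≥ 0.80)

Power calculation (paired t-test, normal approximation):
z_β = d · √n - z_α
z_β = 0.76 · √33 - 3.090
z_β = 0.76 · 5.745 - 3.090
z_β = 1.276

Power = Φ(z_β) = Φ(1.276) ≈ 0.899

Effect size d = 0.76 is medium by Cohen's convention (0.2/0.5/0.8).

Threshold: power ≥ 0.80 is conventionally adequate.
Power ≈ 0.90 → the study is adequately powered (power ≥ 0.80).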